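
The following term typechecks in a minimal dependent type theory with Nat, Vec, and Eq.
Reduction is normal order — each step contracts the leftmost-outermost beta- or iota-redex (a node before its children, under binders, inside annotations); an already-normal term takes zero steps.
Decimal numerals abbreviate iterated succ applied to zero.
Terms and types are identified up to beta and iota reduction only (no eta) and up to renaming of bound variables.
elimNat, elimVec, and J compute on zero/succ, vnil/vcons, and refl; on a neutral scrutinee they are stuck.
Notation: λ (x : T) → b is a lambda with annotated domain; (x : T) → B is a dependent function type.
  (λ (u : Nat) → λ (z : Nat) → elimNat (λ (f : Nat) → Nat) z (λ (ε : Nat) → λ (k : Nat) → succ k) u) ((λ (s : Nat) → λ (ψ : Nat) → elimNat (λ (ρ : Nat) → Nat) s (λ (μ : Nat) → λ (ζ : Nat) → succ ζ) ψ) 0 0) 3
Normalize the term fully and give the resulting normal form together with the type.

resulting normal form:
  3
inferred type:
  Nat
observation: contracting a beta-redex first, the term normalizes in 6 steps.


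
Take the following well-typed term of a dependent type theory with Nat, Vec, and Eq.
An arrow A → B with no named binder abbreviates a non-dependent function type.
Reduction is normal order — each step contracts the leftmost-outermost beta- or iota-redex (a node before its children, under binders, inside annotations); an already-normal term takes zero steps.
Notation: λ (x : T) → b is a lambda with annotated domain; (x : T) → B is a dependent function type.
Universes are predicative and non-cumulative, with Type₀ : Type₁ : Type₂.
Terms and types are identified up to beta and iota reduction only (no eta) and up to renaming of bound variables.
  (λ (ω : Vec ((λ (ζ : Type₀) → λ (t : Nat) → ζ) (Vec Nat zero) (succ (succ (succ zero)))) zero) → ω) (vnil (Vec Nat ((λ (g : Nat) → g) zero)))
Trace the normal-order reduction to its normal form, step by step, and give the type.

reduction (normal order):
  (λ (ω : Vec ((λ (ζ : Type₀) → λ (t : Nat) → ζ) (Vec Nat zero) (succ (succ (succ zero)))) zero) → ω) (vnil (Vec Nat ((λ (g : Nat) → g) zero)))
  ~> vnil (Vec Nat ((λ (ω : Nat) → ω) zero))
  ~> vnil (Vec Nat zero)
type:
  Vec (Vec Nat zero) zero


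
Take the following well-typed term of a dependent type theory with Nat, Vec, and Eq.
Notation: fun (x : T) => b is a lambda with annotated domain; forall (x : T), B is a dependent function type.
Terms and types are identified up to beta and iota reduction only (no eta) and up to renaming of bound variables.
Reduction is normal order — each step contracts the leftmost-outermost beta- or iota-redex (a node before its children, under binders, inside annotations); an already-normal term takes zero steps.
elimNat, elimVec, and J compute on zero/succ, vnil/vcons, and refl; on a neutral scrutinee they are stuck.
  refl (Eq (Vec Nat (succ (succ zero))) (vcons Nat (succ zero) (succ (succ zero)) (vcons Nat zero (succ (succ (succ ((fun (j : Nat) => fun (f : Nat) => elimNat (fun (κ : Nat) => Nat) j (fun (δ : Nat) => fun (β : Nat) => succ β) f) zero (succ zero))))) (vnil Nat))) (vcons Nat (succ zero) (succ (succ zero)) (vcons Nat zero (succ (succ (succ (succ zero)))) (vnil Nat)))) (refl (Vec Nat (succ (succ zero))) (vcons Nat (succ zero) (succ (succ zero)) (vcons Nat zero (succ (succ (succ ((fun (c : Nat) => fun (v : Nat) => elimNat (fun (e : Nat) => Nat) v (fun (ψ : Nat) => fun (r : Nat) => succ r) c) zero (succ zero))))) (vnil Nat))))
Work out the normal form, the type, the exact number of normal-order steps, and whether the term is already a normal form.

resulting normal form:
  refl (Eq (Vec Nat (succ (succ zero))) (vcons Nat (succ zero) (succ (succ zero)) (vcons Nat zero (succ (succ (succ (succ zero)))) (vnil Nat))) (vcons Nat (succ zero) (succ (succ zero)) (vcons Nat zero (succ (succ (succ (succ zero)))) (vnil Nat)))) (refl (Vec Nat (succ (succ zero))) (vcons Nat (succ zero) (succ (succ zero)) (vcons Nat zero (succ (succ (succ (succ zero)))) (vnil Nat))))
type:
  Eq (Eq (Vec Nat (succ (succ zero))) (vcons Nat (succ zero) (succ (succ zero)) (vcons Nat zero (succ (succ (succ (succ zero)))) (vnil Nat))) (vcons Nat (succ zero) (succ (succ zero)) (vcons Nat zero (succ (succ (succ (succ zero)))) (vnil Nat)))) (refl (Vec Nat (succ (succ zero))) (vcons Nat (succ zero) (succ (succ zero)) (vcons Nat zero (succ (succ (succ (succ zero)))) (vnil Nat)))) (refl (Vec Nat (succ (succ zero))) (vcons Nat (succ zero) (succ (succ zero)) (vcons Nat zero (succ (succ (succ (succ zero)))) (vnil Nat))))
steps to reach normal form (normal order): 9
started in normal form: no
first contracted redex: a beta-redex


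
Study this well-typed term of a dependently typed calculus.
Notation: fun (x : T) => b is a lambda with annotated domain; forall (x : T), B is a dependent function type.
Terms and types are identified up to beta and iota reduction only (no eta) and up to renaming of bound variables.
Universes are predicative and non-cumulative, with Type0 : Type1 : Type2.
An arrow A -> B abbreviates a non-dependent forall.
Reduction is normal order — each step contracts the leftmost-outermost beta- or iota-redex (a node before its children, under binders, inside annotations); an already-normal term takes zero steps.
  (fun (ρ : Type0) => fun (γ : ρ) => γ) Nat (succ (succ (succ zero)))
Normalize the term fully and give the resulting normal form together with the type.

normal form:
  succ (succ (succ zero))
type:
  Nat


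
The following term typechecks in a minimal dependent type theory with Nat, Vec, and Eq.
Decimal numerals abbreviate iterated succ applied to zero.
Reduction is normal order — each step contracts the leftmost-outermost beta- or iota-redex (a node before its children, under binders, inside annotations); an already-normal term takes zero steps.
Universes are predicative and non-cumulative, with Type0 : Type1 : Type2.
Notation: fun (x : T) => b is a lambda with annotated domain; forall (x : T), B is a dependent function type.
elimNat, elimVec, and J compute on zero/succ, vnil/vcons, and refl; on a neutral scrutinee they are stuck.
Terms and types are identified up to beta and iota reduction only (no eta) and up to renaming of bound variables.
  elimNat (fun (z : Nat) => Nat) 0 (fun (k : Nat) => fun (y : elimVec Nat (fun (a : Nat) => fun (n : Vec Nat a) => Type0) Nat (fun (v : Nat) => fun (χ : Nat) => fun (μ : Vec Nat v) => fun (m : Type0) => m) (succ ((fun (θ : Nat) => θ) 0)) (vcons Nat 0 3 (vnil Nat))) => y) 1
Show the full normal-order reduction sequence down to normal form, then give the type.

reduction (normal order):
  elimNat (fun (z : Nat) => Nat) 0 (fun (k : Nat) => fun (y : elimVec Nat (fun (a : Nat) => fun (n : Vec Nat a) => Type0) Nat (fun (v : Nat) => fun (χ : Nat) => fun (μ : Vec Nat v) => fun (m : Type0) => m) (succ ((fun (θ : Nat) => θ) 0)) (vcons Nat 0 3 (vnil Nat))) => y) 1
  ~> (fun (z : Nat) => fun (k : elimVec Nat (fun (y : Nat) => fun (a : Vec Nat y) => Type0) Nat (fun (n : Nat) => fun (v : Nat) => fun (χ : Vec Nat n) => fun (μ : Type0) => μ) (succ ((fun (m : Nat) => m) 0)) (vcons Nat 0 3 (vnil Nat))) => k) 0 (elimNat (fun (θ : Nat) => Nat) 0 (fun (σ : Nat) => fun (ψ : elimVec Nat (fun (f : Nat) => fun (h : Vec Nat f) => Type0) Nat (fun (φ : Nat) => fun (ε : Nat) => fun (g : Vec Nat φ) => fun (p : Type0) => p) (succ ((fun (η : Nat) => η) 0)) (vcons Nat 0 3 (vnil Nat))) => ψ) 0)
  ~> (fun (z : elimVec Nat (fun (k : Nat) => fun (y : Vec Nat k) => Type0) Nat (fun (a : Nat) => fun (n : Nat) => fun (v : Vec Nat a) => fun (χ : Type0) => χ) (succ ((fun (μ : Nat) => μ) 0)) (vcons Nat 0 3 (vnil Nat))) => z) (elimNat (fun (m : Nat) => Nat) 0 (fun (θ : Nat) => fun (σ : elimVec Nat (fun (ψ : Nat) => fun (f : Vec Nat ψ) => Type0) Nat (fun (h : Nat) => fun (φ : Nat) => fun (ε : Vec Nat h) => fun (g : Type0) => g) (succ ((fun (p : Nat) => p) 0)) (vcons Nat 0 3 (vnil Nat))) => σ) 0)
  ~> elimNat (fun (z : Nat) => Nat) 0 (fun (k : Nat) => fun (y : elimVec Nat (fun (a : Nat) => fun (n : Vec Nat a) => Type0) Nat (fun (v : Nat) => fun (χ : Nat) => fun (μ : Vec Nat v) => fun (m : Type0) => m) (succ ((fun (θ : Nat) => θ) 0)) (vcons Nat 0 3 (vnil Nat))) => y) 0
  ~> 0
type:
  Nat


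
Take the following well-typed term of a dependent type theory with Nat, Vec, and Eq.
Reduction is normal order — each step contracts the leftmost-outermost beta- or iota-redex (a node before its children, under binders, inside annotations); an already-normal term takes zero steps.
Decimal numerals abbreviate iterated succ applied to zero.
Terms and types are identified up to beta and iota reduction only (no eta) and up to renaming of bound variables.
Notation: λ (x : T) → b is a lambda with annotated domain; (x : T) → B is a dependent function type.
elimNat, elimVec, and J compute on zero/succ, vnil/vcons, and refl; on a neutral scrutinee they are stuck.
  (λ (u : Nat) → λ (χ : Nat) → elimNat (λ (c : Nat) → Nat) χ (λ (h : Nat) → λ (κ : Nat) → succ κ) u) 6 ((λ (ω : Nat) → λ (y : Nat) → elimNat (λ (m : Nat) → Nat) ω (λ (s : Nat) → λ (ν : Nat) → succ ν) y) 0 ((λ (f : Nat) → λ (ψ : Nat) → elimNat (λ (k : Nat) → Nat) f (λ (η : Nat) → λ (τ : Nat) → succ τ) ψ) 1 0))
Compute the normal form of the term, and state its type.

normal form:
  7
type:
  Nat


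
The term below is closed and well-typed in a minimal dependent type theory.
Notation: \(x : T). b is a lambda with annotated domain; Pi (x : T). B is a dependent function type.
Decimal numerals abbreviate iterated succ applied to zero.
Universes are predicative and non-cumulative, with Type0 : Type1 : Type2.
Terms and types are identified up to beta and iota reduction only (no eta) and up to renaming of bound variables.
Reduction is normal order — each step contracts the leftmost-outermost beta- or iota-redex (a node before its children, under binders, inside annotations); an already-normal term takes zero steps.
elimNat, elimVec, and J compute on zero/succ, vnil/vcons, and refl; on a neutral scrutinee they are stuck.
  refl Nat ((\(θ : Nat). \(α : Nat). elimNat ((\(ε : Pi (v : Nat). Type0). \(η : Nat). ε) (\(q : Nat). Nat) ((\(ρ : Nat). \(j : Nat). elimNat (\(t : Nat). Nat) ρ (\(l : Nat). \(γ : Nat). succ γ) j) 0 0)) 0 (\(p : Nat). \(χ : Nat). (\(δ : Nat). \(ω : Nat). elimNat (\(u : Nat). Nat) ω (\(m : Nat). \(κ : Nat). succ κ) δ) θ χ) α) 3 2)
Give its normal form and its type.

resulting normal form:
  refl Nat 6
inferred type:
  Eq Nat 6 6


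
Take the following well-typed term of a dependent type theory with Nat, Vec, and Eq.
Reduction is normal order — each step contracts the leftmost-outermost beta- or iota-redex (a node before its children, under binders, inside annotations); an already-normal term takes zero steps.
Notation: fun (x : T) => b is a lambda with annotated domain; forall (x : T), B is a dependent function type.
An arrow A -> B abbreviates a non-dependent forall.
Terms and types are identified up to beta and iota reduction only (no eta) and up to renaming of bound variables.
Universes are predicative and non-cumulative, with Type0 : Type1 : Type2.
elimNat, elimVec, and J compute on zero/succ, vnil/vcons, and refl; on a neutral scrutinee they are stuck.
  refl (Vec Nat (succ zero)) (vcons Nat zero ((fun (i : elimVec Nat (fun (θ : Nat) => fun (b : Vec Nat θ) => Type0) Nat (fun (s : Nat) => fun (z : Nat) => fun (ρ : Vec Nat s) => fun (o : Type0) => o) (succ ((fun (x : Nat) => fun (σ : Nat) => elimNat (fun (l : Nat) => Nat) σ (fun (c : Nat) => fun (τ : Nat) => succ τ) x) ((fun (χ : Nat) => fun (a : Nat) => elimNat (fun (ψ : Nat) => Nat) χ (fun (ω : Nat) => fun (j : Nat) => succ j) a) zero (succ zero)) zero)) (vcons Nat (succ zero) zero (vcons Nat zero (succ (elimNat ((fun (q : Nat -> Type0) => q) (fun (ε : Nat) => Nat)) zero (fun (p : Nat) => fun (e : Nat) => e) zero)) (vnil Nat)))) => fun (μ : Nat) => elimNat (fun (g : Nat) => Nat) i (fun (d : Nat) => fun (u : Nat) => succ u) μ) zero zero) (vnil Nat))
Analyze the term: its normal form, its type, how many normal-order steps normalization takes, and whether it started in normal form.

resulting normal form:
  refl (Vec Nat (succ zero)) (vcons Nat zero zero (vnil Nat))
type:
  Eq (Vec Nat (succ zero)) (vcons Nat zero zero (vnil Nat)) (vcons Nat zero zero (vnil Nat))
normal-order step count: 3
already normal: no
first redex: a beta-redex


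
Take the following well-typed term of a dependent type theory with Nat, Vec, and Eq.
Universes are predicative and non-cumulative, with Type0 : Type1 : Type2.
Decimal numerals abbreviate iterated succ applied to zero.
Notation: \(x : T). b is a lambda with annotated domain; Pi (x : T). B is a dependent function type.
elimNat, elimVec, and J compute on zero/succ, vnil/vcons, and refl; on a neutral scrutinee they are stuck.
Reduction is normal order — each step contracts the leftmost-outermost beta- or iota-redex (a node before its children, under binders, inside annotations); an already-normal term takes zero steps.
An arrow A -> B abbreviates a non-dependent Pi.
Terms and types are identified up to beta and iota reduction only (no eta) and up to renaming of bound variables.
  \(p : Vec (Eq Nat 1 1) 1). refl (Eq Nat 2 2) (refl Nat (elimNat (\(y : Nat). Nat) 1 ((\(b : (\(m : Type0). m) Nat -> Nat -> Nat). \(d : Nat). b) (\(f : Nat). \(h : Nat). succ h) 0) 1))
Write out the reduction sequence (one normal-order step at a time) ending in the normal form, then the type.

normal-order reduction sequence:
  \(p : Vec (Eq Nat 1 1) 1). refl (Eq Nat 2 2) (refl Nat (elimNat (\(y : Nat). Nat) 1 ((\(b : (\(m : Type0). m) Nat -> Nat -> Nat). \(d : Nat). b) (\(f : Nat). \(h : Nat). succ h) 0) 1))
  ~> \(p : Vec (Eq Nat 1 1) 1). refl (Eq Nat 2 2) (refl Nat ((\(y : (\(b : Type0). b) Nat -> Nat -> Nat). \(m : Nat). y) (\(d : Nat). \(f : Nat). succ f) 0 0 (elimNat (\(h : Nat). Nat) 1 ((\(k : (\(g : Type0). g) Nat -> Nat -> Nat). \(n : Nat). k) (\(ρ : Nat). \(κ : Nat). succ κ) 0) 0)))
  ~> \(p : Vec (Eq Nat 1 1) 1). refl (Eq Nat 2 2) (refl Nat ((\(y : Nat). \(b : Nat). \(m : Nat). succ m) 0 0 (elimNat (\(d : Nat). Nat) 1 ((\(f : (\(h : Type0). h) Nat -> Nat -> Nat). \(k : Nat). f) (\(g : Nat). \(n : Nat). succ n) 0) 0)))
  ~> \(p : Vec (Eq Nat 1 1) 1). refl (Eq Nat 2 2) (refl Nat ((\(y : Nat). \(b : Nat). succ b) 0 (elimNat (\(m : Nat). Nat) 1 ((\(d : (\(f : Type0). f) Nat -> Nat -> Nat). \(h : Nat). d) (\(k : Nat). \(g : Nat). succ g) 0) 0)))
  ~> \(p : Vec (Eq Nat 1 1) 1). refl (Eq Nat 2 2) (refl Nat ((\(y : Nat). succ y) (elimNat (\(b : Nat). Nat) 1 ((\(m : (\(d : Type0). d) Nat -> Nat -> Nat). \(f : Nat). m) (\(h : Nat). \(k : Nat). succ k) 0) 0)))
  ~> \(p : Vec (Eq Nat 1 1) 1). refl (Eq Nat 2 2) (refl Nat (succ (elimNat (\(y : Nat). Nat) 1 ((\(b : (\(m : Type0). m) Nat -> Nat -> Nat). \(d : Nat). b) (\(f : Nat). \(h : Nat). succ h) 0) 0)))
  ~> \(p : Vec (Eq Nat 1 1) 1). refl (Eq Nat 2 2) (refl Nat 2)
inferred type:
  Vec (Eq Nat 1 1) 1 -> Eq (Eq Nat 2 2) (refl Nat 2) (refl Nat 2)


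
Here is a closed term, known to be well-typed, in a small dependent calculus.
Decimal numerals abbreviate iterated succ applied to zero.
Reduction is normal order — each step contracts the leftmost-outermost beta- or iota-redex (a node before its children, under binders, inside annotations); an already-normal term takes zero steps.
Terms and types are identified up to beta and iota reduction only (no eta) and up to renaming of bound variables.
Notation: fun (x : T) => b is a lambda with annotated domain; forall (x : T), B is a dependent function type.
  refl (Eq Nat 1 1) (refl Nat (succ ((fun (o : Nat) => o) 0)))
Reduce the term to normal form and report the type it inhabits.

resulting normal form:
  refl (Eq Nat 1 1) (refl Nat 1)
type:
  Eq (Eq Nat 1 1) (refl Nat 1) (refl Nat 1)
observation: normalization takes exactly 1 step under the normal-order strategy.


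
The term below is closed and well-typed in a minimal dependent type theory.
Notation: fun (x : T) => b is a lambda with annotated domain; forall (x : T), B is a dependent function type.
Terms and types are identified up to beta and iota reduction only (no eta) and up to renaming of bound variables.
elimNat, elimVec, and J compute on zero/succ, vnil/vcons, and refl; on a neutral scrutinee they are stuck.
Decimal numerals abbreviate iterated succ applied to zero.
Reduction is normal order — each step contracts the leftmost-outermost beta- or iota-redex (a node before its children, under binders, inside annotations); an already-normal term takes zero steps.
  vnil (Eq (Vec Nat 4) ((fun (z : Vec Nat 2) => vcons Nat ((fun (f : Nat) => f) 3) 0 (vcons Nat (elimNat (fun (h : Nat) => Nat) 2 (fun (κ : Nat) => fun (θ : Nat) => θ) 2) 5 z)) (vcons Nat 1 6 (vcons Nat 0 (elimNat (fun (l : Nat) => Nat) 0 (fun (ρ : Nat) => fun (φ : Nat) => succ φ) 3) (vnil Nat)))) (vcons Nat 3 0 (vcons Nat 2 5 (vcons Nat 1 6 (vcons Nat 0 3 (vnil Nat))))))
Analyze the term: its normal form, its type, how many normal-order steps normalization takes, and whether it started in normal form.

resulting normal form:
  vnil (Eq (Vec Nat 4) (vcons Nat 3 0 (vcons Nat 2 5 (vcons Nat 1 6 (vcons Nat 0 3 (vnil Nat))))) (vcons Nat 3 0 (vcons Nat 2 5 (vcons Nat 1 6 (vcons Nat 0 3 (vnil Nat))))))
the term's type:
  Vec (Eq (Vec Nat 4) (vcons Nat 3 0 (vcons Nat 2 5 (vcons Nat 1 6 (vcons Nat 0 3 (vnil Nat))))) (vcons Nat 3 0 (vcons Nat 2 5 (vcons Nat 1 6 (vcons Nat 0 3 (vnil Nat)))))) 0
steps to reach normal form (normal order): 19
already normal: no
first redex: a beta-redex


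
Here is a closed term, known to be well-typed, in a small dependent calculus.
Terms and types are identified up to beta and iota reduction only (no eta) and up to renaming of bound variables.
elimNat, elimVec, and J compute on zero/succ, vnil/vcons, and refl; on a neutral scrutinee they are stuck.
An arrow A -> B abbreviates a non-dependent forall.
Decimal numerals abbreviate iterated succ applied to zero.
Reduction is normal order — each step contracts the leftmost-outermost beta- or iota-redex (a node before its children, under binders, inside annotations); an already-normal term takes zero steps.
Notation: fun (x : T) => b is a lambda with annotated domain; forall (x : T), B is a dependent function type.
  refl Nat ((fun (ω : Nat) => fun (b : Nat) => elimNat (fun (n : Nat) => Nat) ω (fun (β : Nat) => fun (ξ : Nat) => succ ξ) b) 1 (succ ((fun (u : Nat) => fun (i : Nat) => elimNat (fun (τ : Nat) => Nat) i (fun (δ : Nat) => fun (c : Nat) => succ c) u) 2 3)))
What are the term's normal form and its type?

reduced normal form:
  refl Nat 7
type:
  Eq Nat 7 7


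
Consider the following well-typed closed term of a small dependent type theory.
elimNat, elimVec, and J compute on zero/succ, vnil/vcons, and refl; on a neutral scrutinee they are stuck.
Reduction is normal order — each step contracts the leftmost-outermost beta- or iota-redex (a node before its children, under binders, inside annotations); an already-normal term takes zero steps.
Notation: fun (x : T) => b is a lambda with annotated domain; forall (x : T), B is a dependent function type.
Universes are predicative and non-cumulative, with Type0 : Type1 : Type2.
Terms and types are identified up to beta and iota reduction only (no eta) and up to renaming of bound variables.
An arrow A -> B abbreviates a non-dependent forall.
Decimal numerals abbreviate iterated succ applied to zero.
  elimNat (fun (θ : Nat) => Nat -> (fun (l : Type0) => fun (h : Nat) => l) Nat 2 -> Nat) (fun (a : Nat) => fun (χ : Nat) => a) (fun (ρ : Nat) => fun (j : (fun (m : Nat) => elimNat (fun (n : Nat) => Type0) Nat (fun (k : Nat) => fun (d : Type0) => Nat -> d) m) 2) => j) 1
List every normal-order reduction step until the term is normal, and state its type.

normal-order reduction:
  elimNat (fun (θ : Nat) => Nat -> (fun (l : Type0) => fun (h : Nat) => l) Nat 2 -> Nat) (fun (a : Nat) => fun (χ : Nat) => a) (fun (ρ : Nat) => fun (j : (fun (m : Nat) => elimNat (fun (n : Nat) => Type0) Nat (fun (k : Nat) => fun (d : Type0) => Nat -> d) m) 2) => j) 1
  ~> (fun (θ : Nat) => fun (l : (fun (h : Nat) => elimNat (fun (a : Nat) => Type0) Nat (fun (χ : Nat) => fun (ρ : Type0) => Nat -> ρ) h) 2) => l) 0 (elimNat (fun (j : Nat) => Nat -> (fun (m : Type0) => fun (n : Nat) => m) Nat 2 -> Nat) (fun (k : Nat) => fun (d : Nat) => k) (fun (ζ : Nat) => fun (κ : (fun (γ : Nat) => elimNat (fun (z : Nat) => Type0) Nat (fun (ξ : Nat) => fun (μ : Type0) => Nat -> μ) γ) 2) => κ) 0)
  ~> (fun (θ : (fun (l : Nat) => elimNat (fun (h : Nat) => Type0) Nat (fun (a : Nat) => fun (χ : Type0) => Nat -> χ) l) 2) => θ) (elimNat (fun (ρ : Nat) => Nat -> (fun (j : Type0) => fun (m : Nat) => j) Nat 2 -> Nat) (fun (n : Nat) => fun (k : Nat) => n) (fun (d : Nat) => fun (ζ : (fun (κ : Nat) => elimNat (fun (γ : Nat) => Type0) Nat (fun (z : Nat) => fun (ξ : Type0) => Nat -> ξ) κ) 2) => ζ) 0)
  ~> elimNat (fun (θ : Nat) => Nat -> (fun (l : Type0) => fun (h : Nat) => l) Nat 2 -> Nat) (fun (a : Nat) => fun (χ : Nat) => a) (fun (ρ : Nat) => fun (j : (fun (m : Nat) => elimNat (fun (n : Nat) => Type0) Nat (fun (k : Nat) => fun (d : Type0) => Nat -> d) m) 2) => j) 0
  ~> fun (θ : Nat) => fun (l : Nat) => θ
the term's type:
  Nat -> Nat -> Nat


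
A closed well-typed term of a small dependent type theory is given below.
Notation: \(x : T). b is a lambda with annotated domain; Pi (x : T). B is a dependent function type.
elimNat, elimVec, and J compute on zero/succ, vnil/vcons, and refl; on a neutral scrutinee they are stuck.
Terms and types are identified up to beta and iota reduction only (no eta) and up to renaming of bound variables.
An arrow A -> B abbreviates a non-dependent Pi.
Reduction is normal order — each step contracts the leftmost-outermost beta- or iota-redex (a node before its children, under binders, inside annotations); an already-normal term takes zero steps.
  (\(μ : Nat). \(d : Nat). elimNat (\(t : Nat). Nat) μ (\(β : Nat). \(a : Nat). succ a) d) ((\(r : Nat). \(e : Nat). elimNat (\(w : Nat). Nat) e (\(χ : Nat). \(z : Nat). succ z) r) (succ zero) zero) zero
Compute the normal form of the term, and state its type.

resulting normal form:
  succ zero
the term's type:
  Nat


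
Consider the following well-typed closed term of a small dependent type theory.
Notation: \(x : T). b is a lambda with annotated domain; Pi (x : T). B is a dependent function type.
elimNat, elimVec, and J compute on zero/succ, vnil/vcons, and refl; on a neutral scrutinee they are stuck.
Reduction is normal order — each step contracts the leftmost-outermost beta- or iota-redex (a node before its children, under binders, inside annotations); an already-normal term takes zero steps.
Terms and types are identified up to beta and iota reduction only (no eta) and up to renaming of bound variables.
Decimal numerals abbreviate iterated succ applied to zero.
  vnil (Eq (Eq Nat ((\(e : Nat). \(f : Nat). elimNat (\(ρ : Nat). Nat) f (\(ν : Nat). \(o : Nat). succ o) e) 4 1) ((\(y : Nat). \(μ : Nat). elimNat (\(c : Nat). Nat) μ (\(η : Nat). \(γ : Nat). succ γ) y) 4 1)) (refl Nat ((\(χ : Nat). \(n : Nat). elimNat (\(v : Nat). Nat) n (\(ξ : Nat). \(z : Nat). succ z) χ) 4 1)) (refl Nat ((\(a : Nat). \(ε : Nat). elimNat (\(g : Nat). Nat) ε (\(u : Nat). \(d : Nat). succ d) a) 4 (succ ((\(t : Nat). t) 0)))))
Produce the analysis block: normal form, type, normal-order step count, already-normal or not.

resulting normal form:
  vnil (Eq (Eq Nat 5 5) (refl Nat 5) (refl Nat 5))
type:
  Vec (Eq (Eq Nat 5 5) (refl Nat 5) (refl Nat 5)) 0
reduction steps (normal order): 61
term was already normal: no
first redex: a beta-redex


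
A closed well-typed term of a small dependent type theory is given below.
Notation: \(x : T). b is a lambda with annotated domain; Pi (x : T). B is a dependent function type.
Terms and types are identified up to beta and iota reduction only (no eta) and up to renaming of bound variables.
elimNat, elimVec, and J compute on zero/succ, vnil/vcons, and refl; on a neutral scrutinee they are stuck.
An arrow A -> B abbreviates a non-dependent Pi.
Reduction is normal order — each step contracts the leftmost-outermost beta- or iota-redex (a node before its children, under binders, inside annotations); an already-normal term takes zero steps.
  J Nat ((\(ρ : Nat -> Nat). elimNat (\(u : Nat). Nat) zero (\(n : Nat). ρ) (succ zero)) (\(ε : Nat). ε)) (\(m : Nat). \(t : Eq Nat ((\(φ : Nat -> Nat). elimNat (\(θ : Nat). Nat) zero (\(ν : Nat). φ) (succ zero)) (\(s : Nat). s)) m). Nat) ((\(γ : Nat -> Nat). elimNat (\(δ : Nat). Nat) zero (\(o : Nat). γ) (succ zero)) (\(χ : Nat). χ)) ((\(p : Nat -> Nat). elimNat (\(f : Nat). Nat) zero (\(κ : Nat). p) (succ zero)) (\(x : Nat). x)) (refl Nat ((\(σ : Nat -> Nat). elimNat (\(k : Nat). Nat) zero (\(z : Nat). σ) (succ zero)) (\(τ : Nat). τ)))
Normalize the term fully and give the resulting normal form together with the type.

normal form:
  zero
type:
  Nat


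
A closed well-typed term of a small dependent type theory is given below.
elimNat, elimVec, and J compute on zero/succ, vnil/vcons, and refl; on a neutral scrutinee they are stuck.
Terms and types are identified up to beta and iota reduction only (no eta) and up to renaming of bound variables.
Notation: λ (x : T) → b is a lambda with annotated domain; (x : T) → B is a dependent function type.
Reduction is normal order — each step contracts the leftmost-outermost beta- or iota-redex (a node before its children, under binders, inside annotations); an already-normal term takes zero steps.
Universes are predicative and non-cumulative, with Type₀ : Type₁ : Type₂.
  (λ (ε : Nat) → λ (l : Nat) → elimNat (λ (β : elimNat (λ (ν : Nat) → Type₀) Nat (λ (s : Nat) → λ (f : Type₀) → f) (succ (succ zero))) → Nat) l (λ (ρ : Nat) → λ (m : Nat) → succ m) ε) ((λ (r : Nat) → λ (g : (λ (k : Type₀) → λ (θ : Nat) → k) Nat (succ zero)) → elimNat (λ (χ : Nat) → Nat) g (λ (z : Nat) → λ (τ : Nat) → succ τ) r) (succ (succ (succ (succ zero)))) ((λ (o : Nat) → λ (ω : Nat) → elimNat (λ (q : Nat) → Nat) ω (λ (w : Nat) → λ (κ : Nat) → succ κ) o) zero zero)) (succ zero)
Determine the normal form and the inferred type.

resulting normal form:
  succ (succ (succ (succ (succ zero))))
inferred type:
  Nat
observation: reduction starts at a beta-redex, and 40 normal-order steps reach the normal form.


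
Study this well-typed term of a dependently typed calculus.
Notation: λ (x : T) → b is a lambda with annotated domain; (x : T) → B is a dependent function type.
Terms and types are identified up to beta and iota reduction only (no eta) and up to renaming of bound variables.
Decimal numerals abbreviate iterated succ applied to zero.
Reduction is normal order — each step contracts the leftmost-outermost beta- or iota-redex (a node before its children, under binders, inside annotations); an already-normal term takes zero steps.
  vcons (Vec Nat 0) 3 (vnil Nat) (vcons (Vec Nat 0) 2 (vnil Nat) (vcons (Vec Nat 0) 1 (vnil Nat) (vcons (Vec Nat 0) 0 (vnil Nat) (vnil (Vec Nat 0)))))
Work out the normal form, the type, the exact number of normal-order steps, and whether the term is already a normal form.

reduced normal form:
  vcons (Vec Nat 0) 3 (vnil Nat) (vcons (Vec Nat 0) 2 (vnil Nat) (vcons (Vec Nat 0) 1 (vnil Nat) (vcons (Vec Nat 0) 0 (vnil Nat) (vnil (Vec Nat 0)))))
the term's type:
  Vec (Vec Nat 0) 4
normal-order step count: 0
already normal: yes


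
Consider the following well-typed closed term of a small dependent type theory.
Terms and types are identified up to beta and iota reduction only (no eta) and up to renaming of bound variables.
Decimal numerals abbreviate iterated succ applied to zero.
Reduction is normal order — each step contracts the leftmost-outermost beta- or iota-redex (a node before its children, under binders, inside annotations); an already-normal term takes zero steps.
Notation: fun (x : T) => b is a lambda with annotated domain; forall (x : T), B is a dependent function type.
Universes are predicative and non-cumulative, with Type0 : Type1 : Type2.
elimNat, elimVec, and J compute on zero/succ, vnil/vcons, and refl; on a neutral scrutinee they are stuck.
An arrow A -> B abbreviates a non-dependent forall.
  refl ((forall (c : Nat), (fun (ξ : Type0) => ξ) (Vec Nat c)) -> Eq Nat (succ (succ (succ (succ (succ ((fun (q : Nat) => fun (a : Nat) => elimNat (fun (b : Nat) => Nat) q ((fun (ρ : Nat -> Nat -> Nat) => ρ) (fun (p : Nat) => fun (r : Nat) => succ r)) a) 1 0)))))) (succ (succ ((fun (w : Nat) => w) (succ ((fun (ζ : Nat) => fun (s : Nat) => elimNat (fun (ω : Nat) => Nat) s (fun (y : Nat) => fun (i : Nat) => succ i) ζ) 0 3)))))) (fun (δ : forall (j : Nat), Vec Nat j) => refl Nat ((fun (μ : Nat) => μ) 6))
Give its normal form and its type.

reduced normal form:
  refl ((forall (c : Nat), Vec Nat c) -> Eq Nat 6 6) (fun (ξ : forall (q : Nat), Vec Nat q) => refl Nat 6)
the term's type:
  Eq ((forall (c : Nat), Vec Nat c) -> Eq Nat 6 6) (fun (ξ : forall (q : Nat), Vec Nat q) => refl Nat 6) (fun (a : forall (b : Nat), Vec Nat b) => refl Nat 6)


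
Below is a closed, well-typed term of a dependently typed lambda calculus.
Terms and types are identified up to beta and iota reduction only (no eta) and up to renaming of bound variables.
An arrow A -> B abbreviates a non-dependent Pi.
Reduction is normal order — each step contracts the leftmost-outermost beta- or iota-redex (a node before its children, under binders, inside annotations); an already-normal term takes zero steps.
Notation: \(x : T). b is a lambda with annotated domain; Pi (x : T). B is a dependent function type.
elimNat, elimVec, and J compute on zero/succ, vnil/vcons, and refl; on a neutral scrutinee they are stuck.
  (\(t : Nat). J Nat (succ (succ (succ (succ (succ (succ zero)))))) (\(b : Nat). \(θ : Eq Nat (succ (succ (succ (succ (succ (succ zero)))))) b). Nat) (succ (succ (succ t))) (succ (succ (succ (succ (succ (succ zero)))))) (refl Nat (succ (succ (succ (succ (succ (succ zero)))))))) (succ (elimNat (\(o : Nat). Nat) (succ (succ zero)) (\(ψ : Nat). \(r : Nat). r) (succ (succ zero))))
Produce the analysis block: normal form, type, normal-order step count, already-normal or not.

resulting normal form:
  succ (succ (succ (succ (succ (succ zero)))))
type:
  Nat
normal-order step count: 9
already normal: no
first redex: a beta-redex


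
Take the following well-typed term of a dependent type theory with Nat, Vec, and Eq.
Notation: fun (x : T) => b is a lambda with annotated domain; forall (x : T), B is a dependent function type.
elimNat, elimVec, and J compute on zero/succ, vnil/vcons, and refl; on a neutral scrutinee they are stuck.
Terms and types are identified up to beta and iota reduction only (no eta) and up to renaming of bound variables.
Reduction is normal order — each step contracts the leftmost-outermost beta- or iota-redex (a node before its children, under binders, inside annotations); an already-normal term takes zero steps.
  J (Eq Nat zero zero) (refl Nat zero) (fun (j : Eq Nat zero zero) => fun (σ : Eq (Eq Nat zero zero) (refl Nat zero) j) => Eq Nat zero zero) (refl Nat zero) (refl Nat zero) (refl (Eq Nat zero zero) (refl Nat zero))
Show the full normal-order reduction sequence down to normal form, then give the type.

normal-order reduction sequence:
  J (Eq Nat zero zero) (refl Nat zero) (fun (j : Eq Nat zero zero) => fun (σ : Eq (Eq Nat zero zero) (refl Nat zero) j) => Eq Nat zero zero) (refl Nat zero) (refl Nat zero) (refl (Eq Nat zero zero) (refl Nat zero))
  ~> refl Nat zero
type:
  Eq Nat zero zero


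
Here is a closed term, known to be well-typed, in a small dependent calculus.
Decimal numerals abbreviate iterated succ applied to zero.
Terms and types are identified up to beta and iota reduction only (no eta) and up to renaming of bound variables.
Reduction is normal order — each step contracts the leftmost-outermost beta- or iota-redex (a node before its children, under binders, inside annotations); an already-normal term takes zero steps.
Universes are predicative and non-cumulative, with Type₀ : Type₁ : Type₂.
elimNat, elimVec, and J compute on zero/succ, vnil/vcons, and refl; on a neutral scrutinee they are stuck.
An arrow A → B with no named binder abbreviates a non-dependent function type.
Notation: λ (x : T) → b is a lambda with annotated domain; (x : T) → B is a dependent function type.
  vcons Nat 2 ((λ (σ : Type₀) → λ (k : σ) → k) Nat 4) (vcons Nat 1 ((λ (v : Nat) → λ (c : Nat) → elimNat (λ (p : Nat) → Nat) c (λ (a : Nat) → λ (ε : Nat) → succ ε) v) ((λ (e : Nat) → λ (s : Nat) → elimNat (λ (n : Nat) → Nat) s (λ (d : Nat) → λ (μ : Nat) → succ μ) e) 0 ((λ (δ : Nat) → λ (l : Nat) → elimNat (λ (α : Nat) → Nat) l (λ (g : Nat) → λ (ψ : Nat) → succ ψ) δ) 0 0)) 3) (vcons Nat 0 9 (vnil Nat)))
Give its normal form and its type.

normal form:
  vcons Nat 2 4 (vcons Nat 1 3 (vcons Nat 0 9 (vnil Nat)))
the term's type:
  Vec Nat 3
observation: 11 normal-order steps separate the term from its normal form.


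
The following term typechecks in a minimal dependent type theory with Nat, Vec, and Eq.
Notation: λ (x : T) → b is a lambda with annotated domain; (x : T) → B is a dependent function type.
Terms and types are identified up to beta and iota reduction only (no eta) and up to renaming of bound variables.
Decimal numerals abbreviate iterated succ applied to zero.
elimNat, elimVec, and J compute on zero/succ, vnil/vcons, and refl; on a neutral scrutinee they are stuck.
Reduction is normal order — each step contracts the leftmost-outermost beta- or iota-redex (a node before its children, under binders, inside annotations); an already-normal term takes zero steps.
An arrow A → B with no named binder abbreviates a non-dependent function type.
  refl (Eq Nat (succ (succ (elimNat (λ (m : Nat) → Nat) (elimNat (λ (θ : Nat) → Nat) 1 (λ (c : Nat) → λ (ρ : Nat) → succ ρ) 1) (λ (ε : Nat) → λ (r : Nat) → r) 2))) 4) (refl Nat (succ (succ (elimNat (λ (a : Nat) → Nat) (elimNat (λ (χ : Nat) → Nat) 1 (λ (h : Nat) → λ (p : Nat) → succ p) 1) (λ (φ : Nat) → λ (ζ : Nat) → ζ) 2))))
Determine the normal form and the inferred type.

normal form:
  refl (Eq Nat 4 4) (refl Nat 4)
type:
  Eq (Eq Nat 4 4) (refl Nat 4) (refl Nat 4)
observation: 22 normal-order steps normalize the term, beginning with an elimNat iota-redex.


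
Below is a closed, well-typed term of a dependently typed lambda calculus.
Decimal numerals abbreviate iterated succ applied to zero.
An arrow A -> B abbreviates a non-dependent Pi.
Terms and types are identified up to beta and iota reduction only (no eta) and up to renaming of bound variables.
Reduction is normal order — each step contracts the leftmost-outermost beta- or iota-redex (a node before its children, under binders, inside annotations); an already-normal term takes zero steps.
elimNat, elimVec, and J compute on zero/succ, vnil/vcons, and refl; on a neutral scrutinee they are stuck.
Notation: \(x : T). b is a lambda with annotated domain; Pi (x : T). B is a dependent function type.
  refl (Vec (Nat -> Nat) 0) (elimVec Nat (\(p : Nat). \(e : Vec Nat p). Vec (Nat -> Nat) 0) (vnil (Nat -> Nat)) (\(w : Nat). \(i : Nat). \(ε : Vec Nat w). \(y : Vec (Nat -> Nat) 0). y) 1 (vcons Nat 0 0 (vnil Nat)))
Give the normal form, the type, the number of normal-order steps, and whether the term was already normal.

normal form:
  refl (Vec (Nat -> Nat) 0) (vnil (Nat -> Nat))
type:
  Eq (Vec (Nat -> Nat) 0) (vnil (Nat -> Nat)) (vnil (Nat -> Nat))
steps to reach normal form (normal order): 6
started in normal form: no
first redex: an elimVec iota-redex


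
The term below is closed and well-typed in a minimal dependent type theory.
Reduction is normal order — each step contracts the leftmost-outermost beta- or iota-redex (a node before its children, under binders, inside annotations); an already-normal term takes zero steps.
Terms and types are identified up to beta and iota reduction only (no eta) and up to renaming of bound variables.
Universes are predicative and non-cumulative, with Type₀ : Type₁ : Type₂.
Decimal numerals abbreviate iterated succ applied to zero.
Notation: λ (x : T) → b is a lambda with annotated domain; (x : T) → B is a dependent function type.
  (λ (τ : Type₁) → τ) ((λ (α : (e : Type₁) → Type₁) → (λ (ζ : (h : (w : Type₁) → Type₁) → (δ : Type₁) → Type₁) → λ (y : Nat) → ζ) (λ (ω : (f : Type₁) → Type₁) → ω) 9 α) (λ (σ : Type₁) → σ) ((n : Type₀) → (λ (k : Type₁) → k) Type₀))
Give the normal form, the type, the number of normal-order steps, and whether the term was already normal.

normal form:
  (τ : Type₀) → Type₀
the term's type:
  Type₁
steps to reach normal form (normal order): 7
already normal: no
first redex: a beta-redex


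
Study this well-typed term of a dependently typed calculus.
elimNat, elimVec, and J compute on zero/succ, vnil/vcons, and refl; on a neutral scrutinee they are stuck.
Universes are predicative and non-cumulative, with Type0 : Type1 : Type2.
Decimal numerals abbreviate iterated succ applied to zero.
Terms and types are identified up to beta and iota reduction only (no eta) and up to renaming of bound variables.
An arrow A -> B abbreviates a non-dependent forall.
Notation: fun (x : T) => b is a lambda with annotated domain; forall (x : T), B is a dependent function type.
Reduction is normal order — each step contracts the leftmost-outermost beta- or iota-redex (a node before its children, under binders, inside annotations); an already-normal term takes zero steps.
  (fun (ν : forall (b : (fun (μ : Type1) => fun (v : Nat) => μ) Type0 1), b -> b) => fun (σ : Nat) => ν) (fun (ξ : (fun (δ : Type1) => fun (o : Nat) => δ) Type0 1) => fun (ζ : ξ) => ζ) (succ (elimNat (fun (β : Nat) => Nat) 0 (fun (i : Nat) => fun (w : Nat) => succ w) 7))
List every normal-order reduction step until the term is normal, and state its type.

normal-order reduction:
  (fun (ν : forall (b : (fun (μ : Type1) => fun (v : Nat) => μ) Type0 1), b -> b) => fun (σ : Nat) => ν) (fun (ξ : (fun (δ : Type1) => fun (o : Nat) => δ) Type0 1) => fun (ζ : ξ) => ζ) (succ (elimNat (fun (β : Nat) => Nat) 0 (fun (i : Nat) => fun (w : Nat) => succ w) 7))
  ~> (fun (ν : Nat) => fun (b : (fun (μ : Type1) => fun (v : Nat) => μ) Type0 1) => fun (σ : b) => σ) (succ (elimNat (fun (ξ : Nat) => Nat) 0 (fun (δ : Nat) => fun (o : Nat) => succ o) 7))
  ~> fun (ν : (fun (b : Type1) => fun (μ : Nat) => b) Type0 1) => fun (v : ν) => v
  ~> fun (ν : (fun (b : Nat) => Type0) 1) => fun (μ : ν) => μ
  ~> fun (ν : Type0) => fun (b : ν) => b
type:
  forall (ν : Type0), ν -> ν


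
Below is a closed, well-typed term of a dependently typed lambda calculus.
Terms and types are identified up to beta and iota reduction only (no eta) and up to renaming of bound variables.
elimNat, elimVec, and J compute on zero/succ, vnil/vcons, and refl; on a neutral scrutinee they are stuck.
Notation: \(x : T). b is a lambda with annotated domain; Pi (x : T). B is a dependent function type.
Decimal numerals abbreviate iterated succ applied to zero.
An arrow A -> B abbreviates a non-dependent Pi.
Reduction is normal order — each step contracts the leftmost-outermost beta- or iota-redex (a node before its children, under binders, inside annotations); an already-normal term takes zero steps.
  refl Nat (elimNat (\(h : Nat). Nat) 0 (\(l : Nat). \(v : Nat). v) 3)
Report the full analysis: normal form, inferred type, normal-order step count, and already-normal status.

resulting normal form:
  refl Nat 0
type:
  Eq Nat 0 0
steps to reach normal form (normal order): 10
started in normal form: no
first redex: an elimNat iota-redex


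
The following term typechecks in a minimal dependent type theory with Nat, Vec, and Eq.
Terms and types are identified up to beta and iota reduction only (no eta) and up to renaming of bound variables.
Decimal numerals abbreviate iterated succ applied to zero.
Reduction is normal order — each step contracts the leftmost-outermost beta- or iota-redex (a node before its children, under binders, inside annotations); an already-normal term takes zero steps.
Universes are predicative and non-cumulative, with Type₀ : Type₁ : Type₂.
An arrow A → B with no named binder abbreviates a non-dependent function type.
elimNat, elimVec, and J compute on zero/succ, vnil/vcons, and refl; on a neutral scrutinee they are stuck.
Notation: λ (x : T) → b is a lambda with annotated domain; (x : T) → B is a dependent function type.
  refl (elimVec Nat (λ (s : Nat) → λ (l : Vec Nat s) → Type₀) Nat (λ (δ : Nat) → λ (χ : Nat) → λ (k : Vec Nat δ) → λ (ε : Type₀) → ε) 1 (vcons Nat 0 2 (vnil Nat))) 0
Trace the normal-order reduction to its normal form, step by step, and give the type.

normal-order reduction:
  refl (elimVec Nat (λ (s : Nat) → λ (l : Vec Nat s) → Type₀) Nat (λ (δ : Nat) → λ (χ : Nat) → λ (k : Vec Nat δ) → λ (ε : Type₀) → ε) 1 (vcons Nat 0 2 (vnil Nat))) 0
  ~> refl ((λ (s : Nat) → λ (l : Nat) → λ (δ : Vec Nat s) → λ (χ : Type₀) → χ) 0 2 (vnil Nat) (elimVec Nat (λ (k : Nat) → λ (ε : Vec Nat k) → Type₀) Nat (λ (o : Nat) → λ (γ : Nat) → λ (ρ : Vec Nat o) → λ (j : Type₀) → j) 0 (vnil Nat))) 0
  ~> refl ((λ (s : Nat) → λ (l : Vec Nat 0) → λ (δ : Type₀) → δ) 2 (vnil Nat) (elimVec Nat (λ (χ : Nat) → λ (k : Vec Nat χ) → Type₀) Nat (λ (ε : Nat) → λ (o : Nat) → λ (γ : Vec Nat ε) → λ (ρ : Type₀) → ρ) 0 (vnil Nat))) 0
  ~> refl ((λ (s : Vec Nat 0) → λ (l : Type₀) → l) (vnil Nat) (elimVec Nat (λ (δ : Nat) → λ (χ : Vec Nat δ) → Type₀) Nat (λ (k : Nat) → λ (ε : Nat) → λ (o : Vec Nat k) → λ (γ : Type₀) → γ) 0 (vnil Nat))) 0
  ~> refl ((λ (s : Type₀) → s) (elimVec Nat (λ (l : Nat) → λ (δ : Vec Nat l) → Type₀) Nat (λ (χ : Nat) → λ (k : Nat) → λ (ε : Vec Nat χ) → λ (o : Type₀) → o) 0 (vnil Nat))) 0
  ~> refl (elimVec Nat (λ (s : Nat) → λ (l : Vec Nat s) → Type₀) Nat (λ (δ : Nat) → λ (χ : Nat) → λ (k : Vec Nat δ) → λ (ε : Type₀) → ε) 0 (vnil Nat)) 0
  ~> refl Nat 0
type:
  Eq Nat 0 0
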